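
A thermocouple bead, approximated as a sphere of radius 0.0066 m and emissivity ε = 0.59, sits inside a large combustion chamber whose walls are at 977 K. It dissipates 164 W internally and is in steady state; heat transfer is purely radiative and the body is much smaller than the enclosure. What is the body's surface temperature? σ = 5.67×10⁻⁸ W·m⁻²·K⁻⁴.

T ≈ 1770 K

For a small grey body in a large enclosure, net radiated power = εσA(T⁴ − T_w⁴).
Steady state: P = εσA(T⁴ − T_w⁴) with A = 4πr² = 5.474×10⁻⁴ m².
T⁴ = P/(εσA) + T_w⁴ = 164/(0.59·5.67×10⁻⁸·5.474×10⁻⁴) + (977)⁴
    = 8.956×10¹² + 9.111×10¹¹ = 9.867×10¹² K⁴.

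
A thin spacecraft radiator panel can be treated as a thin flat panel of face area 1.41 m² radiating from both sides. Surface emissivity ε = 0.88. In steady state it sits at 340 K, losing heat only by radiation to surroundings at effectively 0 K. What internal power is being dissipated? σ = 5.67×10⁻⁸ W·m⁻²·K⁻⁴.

P ≈ 1880 W

Steady state: P = εσA T⁴.
A = 2·1.41 = 2.820 m²; T⁴ = (340)⁴ = 1.336×10¹⁰ K⁴.
P = 0.88 × 5.67×10⁻⁸ × 2.820 × 1.336×10¹⁰.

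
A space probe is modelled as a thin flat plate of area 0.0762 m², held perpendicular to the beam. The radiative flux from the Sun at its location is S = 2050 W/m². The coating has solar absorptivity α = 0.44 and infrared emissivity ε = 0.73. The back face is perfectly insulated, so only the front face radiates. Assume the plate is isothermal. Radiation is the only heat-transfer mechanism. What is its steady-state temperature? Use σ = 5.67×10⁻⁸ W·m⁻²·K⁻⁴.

At equilibrium, absorbed power = emitted power.
Absorbing cross-section = A = 0.07620 m²; emitting surface = A = 0.07620 m² (ratio 1).
αS·A_cross = εσ·A_surf·T⁴  ⇒  T⁴ = αS/(ε·1σ).
T⁴ = 0.440·2050/(0.73·1·5.67×10⁻⁸) = 2.179×10¹⁰ K⁴.
T = (2.179×10¹⁰)^(1/4).

T ≈ 384 K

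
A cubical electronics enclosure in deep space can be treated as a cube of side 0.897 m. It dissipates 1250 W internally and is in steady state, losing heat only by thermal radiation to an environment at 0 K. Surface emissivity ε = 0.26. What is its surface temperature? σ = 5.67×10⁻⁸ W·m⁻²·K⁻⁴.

Steady state: internal power = radiated power, P = εσA T⁴.
Radiating area A = 6L² = 4.828 m².
T⁴ = P/(εσA) = 1250/(0.26·5.67×10⁻⁸·4.828) = 1.756×10¹⁰ K⁴.
T = (1.756×10¹⁰)^(1/4).

T ≈ 364 K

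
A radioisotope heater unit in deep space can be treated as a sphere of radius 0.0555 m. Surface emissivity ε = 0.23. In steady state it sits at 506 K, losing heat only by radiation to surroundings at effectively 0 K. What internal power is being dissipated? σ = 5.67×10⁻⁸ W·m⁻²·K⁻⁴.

P ≈ 33.1 W

Steady state: P = εσA T⁴.
A = 4πr² = 0.03871 m²; T⁴ = (506)⁴ = 6.555×10¹⁰ K⁴.
P = 0.23 × 5.67×10⁻⁸ × 0.03871 × 6.555×10¹⁰.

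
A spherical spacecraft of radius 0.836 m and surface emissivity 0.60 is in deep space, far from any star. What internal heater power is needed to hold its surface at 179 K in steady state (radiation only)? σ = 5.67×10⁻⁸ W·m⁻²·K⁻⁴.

P ≈ 307 W

P = εσ·4πr²·T⁴.
4πr² = 8.783 m²; T⁴ = 1.027×10⁹ K⁴.
P = 0.60·5.67×10⁻⁸·8.783·1.027×10⁹.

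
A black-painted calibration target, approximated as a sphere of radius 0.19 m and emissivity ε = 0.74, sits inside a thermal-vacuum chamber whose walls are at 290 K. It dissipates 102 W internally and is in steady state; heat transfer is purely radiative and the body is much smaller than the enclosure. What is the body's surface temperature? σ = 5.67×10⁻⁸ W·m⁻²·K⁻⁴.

For a small grey body in a large enclosure, net radiated power = εσA(T⁴ − T_w⁴).
Steady state: P = εσA(T⁴ − T_w⁴) with A = 4πr² = 0.4536 m².
T⁴ = P/(εσA) + T_w⁴ = 102/(0.74·5.67×10⁻⁸·0.4536) + (290)⁴
    = 5.359×10⁹ + 7.073×10⁹ = 1.243×10¹⁰ K⁴.

T ≈ 334 K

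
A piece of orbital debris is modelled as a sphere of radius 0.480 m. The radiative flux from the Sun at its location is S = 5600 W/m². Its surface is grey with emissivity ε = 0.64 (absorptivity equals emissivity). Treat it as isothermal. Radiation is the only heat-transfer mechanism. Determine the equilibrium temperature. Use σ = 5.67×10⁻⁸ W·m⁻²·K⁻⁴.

At equilibrium, absorbed power = emitted power.
Absorbing cross-section = πr² = 0.7238 m²; emitting surface = 4πr² = 2.895 m² (ratio 4).
εS·A_cross = εσ·A_surf·T⁴  ⇒  T⁴ = S/(4σ)   (ε cancels).
T⁴ = 5600/(4·5.67×10⁻⁸) = 2.469×10¹⁰ K⁴.
T = (2.469×10¹⁰)^(1/4).

T ≈ 396 K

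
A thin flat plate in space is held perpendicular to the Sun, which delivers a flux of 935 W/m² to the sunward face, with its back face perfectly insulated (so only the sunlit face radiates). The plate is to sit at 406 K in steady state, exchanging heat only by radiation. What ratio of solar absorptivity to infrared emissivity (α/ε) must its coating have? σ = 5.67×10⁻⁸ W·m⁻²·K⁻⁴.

α/ε ≈ 1.65

Balance: αS·A = εσ·1A·T⁴ ⇒ α/ε = σT⁴/S.
α/ε = 5.67×10⁻⁸·(406)⁴/935 = 5.67×10⁻⁸·2.717×10¹⁰/935.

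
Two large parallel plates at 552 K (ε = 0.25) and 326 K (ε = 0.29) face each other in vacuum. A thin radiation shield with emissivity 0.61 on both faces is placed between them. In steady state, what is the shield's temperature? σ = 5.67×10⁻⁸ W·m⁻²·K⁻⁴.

T_s ≈ 472 K

In steady state the net flux on the hot side equals that on the cold side.
σ(T₁⁴−T_s⁴)/D₁ = σ(T_s⁴−T₂⁴)/D₂, with D₁ = 1/ε₁+1/ε_s−1 = 4.639, D₂ = 1/ε_s+1/ε₂−1 = 4.088.
Solve for T_s⁴: T_s⁴ = (D₂·T₁⁴ + D₁·T₂⁴)/(D₁+D₂) = 4.949×10¹⁰ K⁴.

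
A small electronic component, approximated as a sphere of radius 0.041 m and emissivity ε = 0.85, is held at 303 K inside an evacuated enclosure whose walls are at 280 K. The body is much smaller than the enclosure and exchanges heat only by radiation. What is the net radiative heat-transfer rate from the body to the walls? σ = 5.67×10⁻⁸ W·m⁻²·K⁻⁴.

For a small grey body in a large enclosure: P_net = εσA(T_body⁴ − T_wall⁴).
A = 4πr² = 0.02112 m²; T_body⁴ − T_wall⁴ = 8.429×10⁹ − 6.147×10⁹ = 2.282×10⁹ K⁴.
|P_net| = 0.85·5.67×10⁻⁸·0.02112·2.282×10⁹.

P_net ≈ 2.32 W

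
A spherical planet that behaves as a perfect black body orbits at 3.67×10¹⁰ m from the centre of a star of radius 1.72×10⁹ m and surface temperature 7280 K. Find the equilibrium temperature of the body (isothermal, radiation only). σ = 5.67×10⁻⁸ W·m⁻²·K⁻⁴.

The star's surface emits σT_*⁴; at distance d the flux is S = σT_*⁴(R_*/d)².
S = 5.67×10⁻⁸·(7280)⁴·(1.72×10⁹/3.67×10¹⁰)² = 3.498×10⁵ W/m².
For an isothermal sphere T⁴ = (1−a)S/(4σ) = 1.542×10¹² K⁴.

T ≈ 1110 K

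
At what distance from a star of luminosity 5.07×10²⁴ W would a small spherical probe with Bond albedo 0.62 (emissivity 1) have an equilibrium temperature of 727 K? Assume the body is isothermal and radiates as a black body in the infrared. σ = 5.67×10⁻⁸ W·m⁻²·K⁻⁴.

For an isothermal black-emitting sphere, (1−a)S·πr² = σ·4πr²·T⁴ ⇒ S = 4σT⁴/(1−a).
S = 4·5.67×10⁻⁸·(727)⁴/0.380 = 1.667×10⁵ W/m².
Flux falls as S = L/(4πd²), so d = √(L/(4πS)) = √(5.07×10²⁴/(4π·1.667×10⁵)).

d ≈ 1.56×10⁹ m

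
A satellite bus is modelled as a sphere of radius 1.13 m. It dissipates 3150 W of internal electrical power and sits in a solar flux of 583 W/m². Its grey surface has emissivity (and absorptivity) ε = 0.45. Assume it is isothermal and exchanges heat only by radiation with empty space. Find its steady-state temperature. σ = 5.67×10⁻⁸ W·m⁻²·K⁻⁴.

T ≈ 318 K

At steady state, absorbed solar power + internal power = radiated power.
Absorbed: α·S·A_cross = 0.45·583·4.011 = 1052 W (cross-section πr²).
Total input = 1052 + 3150 = 4202 W.
Radiated: εσ·A_surf·T⁴ with A_surf = 4πr² = 16.05 m².
T⁴ = 4202/(0.45·5.67×10⁻⁸·16.05) = 1.026×10¹⁰ K⁴.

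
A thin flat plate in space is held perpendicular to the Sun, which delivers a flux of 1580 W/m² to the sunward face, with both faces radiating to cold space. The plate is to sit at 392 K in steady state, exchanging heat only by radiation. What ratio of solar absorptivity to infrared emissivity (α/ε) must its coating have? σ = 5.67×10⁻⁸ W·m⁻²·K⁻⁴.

Balance: αS·A = εσ·2A·T⁴ ⇒ α/ε = 2σT⁴/S.
α/ε = 2·5.67×10⁻⁸·(392)⁴/1580 = 2·5.67×10⁻⁸·2.361×10¹⁰/1580.

α/ε ≈ 1.69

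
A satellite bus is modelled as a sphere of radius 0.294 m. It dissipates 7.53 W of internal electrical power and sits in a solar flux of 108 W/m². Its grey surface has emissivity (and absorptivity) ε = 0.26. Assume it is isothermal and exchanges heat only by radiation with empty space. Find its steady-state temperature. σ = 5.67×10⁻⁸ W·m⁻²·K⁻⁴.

At steady state, absorbed solar power + internal power = radiated power.
Absorbed: α·S·A_cross = 0.26·108·0.2715 = 7.625 W (cross-section πr²).
Total input = 7.625 + 7.53 = 15.16 W.
Radiated: εσ·A_surf·T⁴ with A_surf = 4πr² = 1.086 m².
T⁴ = 15.16/(0.26·5.67×10⁻⁸·1.086) = 9.464×10⁸ K⁴.

T ≈ 175 K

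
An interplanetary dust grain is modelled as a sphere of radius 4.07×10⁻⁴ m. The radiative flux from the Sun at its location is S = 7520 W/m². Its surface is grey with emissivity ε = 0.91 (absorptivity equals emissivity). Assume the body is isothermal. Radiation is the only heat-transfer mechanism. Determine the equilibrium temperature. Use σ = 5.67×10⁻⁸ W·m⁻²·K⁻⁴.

At equilibrium, absorbed power = emitted power.
Absorbing cross-section = πr² = 5.204×10⁻⁷ m²; emitting surface = 4πr² = 2.082×10⁻⁶ m² (ratio 4).
εS·A_cross = εσ·A_surf·T⁴  ⇒  T⁴ = S/(4σ)   (ε cancels).
T⁴ = 7520/(4·5.67×10⁻⁸) = 3.316×10¹⁰ K⁴.
T = (3.316×10¹⁰)^(1/4).

T ≈ 427 K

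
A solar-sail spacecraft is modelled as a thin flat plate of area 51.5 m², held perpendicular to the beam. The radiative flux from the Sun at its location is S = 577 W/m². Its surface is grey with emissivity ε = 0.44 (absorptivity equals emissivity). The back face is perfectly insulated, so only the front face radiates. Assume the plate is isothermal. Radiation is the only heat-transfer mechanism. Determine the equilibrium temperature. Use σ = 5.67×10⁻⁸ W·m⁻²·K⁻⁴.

T ≈ 318 K

At equilibrium, absorbed power = emitted power.
Absorbing cross-section = A = 51.50 m²; emitting surface = A = 51.50 m² (ratio 1).
εS·A_cross = εσ·A_surf·T⁴  ⇒  T⁴ = S/(1σ)   (ε cancels).
T⁴ = 577/(1·5.67×10⁻⁸) = 1.018×10¹⁰ K⁴.
T = (1.018×10¹⁰)^(1/4).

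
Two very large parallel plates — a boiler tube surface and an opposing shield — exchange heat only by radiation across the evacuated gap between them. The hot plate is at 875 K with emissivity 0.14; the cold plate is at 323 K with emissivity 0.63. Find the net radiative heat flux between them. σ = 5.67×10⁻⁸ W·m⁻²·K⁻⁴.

For two infinite grey parallel plates, q = σ(T₁⁴ − T₂⁴)/(1/ε₁ + 1/ε₂ − 1).
T₁⁴ − T₂⁴ = 5.862×10¹¹ − 1.088×10¹⁰ = 5.753×10¹¹ K⁴.
1/ε₁ + 1/ε₂ − 1 = 7.143 + 1.587 − 1 = 7.730.
q = 5.67×10⁻⁸ × 5.753×10¹¹ / 7.730.

q ≈ 4220 W/m²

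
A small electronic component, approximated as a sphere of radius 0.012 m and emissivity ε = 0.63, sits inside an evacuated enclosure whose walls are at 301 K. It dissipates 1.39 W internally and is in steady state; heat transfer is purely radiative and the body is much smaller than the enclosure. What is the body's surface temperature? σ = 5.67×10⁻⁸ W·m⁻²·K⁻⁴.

T ≈ 415 K

For a small grey body in a large enclosure, net radiated power = εσA(T⁴ − T_w⁴).
Steady state: P = εσA(T⁴ − T_w⁴) with A = 4πr² = 0.001810 m².
T⁴ = P/(εσA) + T_w⁴ = 1.39/(0.63·5.67×10⁻⁸·0.001810) + (301)⁴
    = 2.150×10¹⁰ + 8.209×10⁹ = 2.971×10¹⁰ K⁴.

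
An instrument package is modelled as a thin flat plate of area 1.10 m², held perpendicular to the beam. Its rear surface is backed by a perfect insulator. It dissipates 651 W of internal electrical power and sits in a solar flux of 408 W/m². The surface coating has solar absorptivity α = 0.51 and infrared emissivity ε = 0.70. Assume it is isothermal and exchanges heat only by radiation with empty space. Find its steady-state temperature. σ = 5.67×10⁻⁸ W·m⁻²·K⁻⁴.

At steady state, absorbed solar power + internal power = radiated power.
Absorbed: α·S·A_cross = 0.51·408·1.100 = 228.9 W (cross-section A).
Total input = 228.9 + 651 = 879.9 W.
Radiated: εσ·A_surf·T⁴ with A_surf = A = 1.100 m².
T⁴ = 879.9/(0.70·5.67×10⁻⁸·1.100) = 2.015×10¹⁰ K⁴.

T ≈ 377 K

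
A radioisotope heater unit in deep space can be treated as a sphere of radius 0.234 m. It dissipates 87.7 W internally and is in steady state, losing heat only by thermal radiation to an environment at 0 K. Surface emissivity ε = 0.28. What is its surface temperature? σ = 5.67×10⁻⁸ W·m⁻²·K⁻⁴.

Steady state: internal power = radiated power, P = εσA T⁴.
Radiating area A = 4πr² = 0.6881 m².
T⁴ = P/(εσA) = 87.7/(0.28·5.67×10⁻⁸·0.6881) = 8.028×10⁹ K⁴.
T = (8.028×10⁹)^(1/4).

T ≈ 299 K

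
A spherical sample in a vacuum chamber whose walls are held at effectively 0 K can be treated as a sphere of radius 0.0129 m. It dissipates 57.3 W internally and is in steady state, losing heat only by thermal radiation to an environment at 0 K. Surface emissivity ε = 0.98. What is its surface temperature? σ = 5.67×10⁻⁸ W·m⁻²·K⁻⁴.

Steady state: internal power = radiated power, P = εσA T⁴.
Radiating area A = 4πr² = 0.002091 m².
T⁴ = P/(εσA) = 57.3/(0.98·5.67×10⁻⁸·0.002091) = 4.931×10¹¹ K⁴.
T = (4.931×10¹¹)^(1/4).

T ≈ 838 K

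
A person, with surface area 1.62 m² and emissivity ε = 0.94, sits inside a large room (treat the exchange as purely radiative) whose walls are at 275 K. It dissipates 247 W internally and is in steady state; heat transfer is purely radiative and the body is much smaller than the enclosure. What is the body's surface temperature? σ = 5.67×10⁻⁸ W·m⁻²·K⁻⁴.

For a small grey body in a large enclosure, net radiated power = εσA(T⁴ − T_w⁴).
Steady state: P = εσA(T⁴ − T_w⁴) with A = 1.62 m².
T⁴ = P/(εσA) + T_w⁴ = 247/(0.94·5.67×10⁻⁸·1.620) + (275)⁴
    = 2.861×10⁹ + 5.719×10⁹ = 8.580×10⁹ K⁴.

T ≈ 304 K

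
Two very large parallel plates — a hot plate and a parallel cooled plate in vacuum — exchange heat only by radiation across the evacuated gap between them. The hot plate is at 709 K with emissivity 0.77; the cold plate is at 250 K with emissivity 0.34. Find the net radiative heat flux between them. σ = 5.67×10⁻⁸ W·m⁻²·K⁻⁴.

For two infinite grey parallel plates, q = σ(T₁⁴ − T₂⁴)/(1/ε₁ + 1/ε₂ − 1).
T₁⁴ − T₂⁴ = 2.527×10¹¹ − 3.906×10⁹ = 2.488×10¹¹ K⁴.
1/ε₁ + 1/ε₂ − 1 = 1.299 + 2.941 − 1 = 3.240.
q = 5.67×10⁻⁸ × 2.488×10¹¹ / 3.240.

q ≈ 4350 W/m²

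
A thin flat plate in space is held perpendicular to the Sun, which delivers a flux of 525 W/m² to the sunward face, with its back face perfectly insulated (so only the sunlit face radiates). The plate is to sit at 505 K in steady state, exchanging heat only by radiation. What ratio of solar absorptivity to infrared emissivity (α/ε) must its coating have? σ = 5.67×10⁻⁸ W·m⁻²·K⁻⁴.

Balance: αS·A = εσ·1A·T⁴ ⇒ α/ε = σT⁴/S.
α/ε = 5.67×10⁻⁸·(505)⁴/525 = 5.67×10⁻⁸·6.504×10¹⁰/525.

α/ε ≈ 7.02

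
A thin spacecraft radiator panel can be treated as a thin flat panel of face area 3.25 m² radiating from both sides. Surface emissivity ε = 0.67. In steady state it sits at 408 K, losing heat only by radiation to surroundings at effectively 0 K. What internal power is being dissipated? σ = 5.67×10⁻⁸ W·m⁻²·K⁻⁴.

Steady state: P = εσA T⁴.
A = 2·3.25 = 6.500 m²; T⁴ = (408)⁴ = 2.771×10¹⁰ K⁴.
P = 0.67 × 5.67×10⁻⁸ × 6.500 × 2.771×10¹⁰.

P ≈ 6840 W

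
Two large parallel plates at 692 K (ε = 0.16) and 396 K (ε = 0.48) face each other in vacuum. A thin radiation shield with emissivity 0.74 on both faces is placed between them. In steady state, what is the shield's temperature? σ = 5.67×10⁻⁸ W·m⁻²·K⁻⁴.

In steady state the net flux on the hot side equals that on the cold side.
σ(T₁⁴−T_s⁴)/D₁ = σ(T_s⁴−T₂⁴)/D₂, with D₁ = 1/ε₁+1/ε_s−1 = 6.601, D₂ = 1/ε_s+1/ε₂−1 = 2.435.
Solve for T_s⁴: T_s⁴ = (D₂·T₁⁴ + D₁·T₂⁴)/(D₁+D₂) = 7.975×10¹⁰ K⁴.

T_s ≈ 531 K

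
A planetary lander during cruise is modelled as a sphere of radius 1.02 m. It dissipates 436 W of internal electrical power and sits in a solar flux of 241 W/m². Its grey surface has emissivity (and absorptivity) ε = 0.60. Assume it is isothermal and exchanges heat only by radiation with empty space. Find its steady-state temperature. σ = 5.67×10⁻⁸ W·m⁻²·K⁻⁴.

At steady state, absorbed solar power + internal power = radiated power.
Absorbed: α·S·A_cross = 0.60·241·3.269 = 472.6 W (cross-section πr²).
Total input = 472.6 + 436 = 908.6 W.
Radiated: εσ·A_surf·T⁴ with A_surf = 4πr² = 13.07 m².
T⁴ = 908.6/(0.60·5.67×10⁻⁸·13.07) = 2.043×10⁹ K⁴.

T ≈ 213 K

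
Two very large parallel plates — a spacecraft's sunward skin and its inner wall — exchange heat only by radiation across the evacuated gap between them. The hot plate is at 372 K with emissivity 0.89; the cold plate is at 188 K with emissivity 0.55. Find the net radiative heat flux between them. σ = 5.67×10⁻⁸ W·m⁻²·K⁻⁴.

For two infinite grey parallel plates, q = σ(T₁⁴ − T₂⁴)/(1/ε₁ + 1/ε₂ − 1).
T₁⁴ − T₂⁴ = 1.915×10¹⁰ − 1.249×10⁹ = 1.790×10¹⁰ K⁴.
1/ε₁ + 1/ε₂ − 1 = 1.124 + 1.818 − 1 = 1.942.
q = 5.67×10⁻⁸ × 1.790×10¹⁰ / 1.942.

q ≈ 523 W/m²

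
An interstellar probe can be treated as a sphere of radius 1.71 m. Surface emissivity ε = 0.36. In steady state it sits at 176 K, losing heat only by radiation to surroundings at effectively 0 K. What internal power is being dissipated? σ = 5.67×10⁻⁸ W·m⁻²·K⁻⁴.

Steady state: P = εσA T⁴.
A = 4πr² = 36.75 m²; T⁴ = (176)⁴ = 9.595×10⁸ K⁴.
P = 0.36 × 5.67×10⁻⁸ × 36.75 × 9.595×10⁸.

P ≈ 720 W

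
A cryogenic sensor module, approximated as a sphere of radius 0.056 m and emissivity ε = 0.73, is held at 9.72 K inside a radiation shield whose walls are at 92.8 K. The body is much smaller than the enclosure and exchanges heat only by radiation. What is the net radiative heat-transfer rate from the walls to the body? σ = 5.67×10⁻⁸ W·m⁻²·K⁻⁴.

For a small grey body in a large enclosure: P_net = εσA(T_body⁴ − T_wall⁴).
A = 4πr² = 0.03941 m²; T_body⁴ − T_wall⁴ = 8926 − 7.416×10⁷ = -7.415×10⁷ K⁴.
|P_net| = 0.73·5.67×10⁻⁸·0.03941·7.415×10⁷.

P_net ≈ 0.121 W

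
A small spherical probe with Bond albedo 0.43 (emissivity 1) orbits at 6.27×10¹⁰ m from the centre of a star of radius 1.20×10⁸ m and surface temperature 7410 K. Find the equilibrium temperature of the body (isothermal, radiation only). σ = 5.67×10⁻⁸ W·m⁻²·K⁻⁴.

The star's surface emits σT_*⁴; at distance d the flux is S = σT_*⁴(R_*/d)².
S = 5.67×10⁻⁸·(7410)⁴·(1.20×10⁸/6.27×10¹⁰)² = 626.2 W/m².
For an isothermal sphere T⁴ = (1−a)S/(4σ) = 1.574×10⁹ K⁴.

T ≈ 199 K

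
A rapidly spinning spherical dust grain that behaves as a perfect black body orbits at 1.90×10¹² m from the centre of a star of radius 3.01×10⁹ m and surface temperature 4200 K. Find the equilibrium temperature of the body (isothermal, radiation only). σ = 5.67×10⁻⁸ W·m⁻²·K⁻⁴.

T ≈ 118 K

The star's surface emits σT_*⁴; at distance d the flux is S = σT_*⁴(R_*/d)².
S = 5.67×10⁻⁸·(4200)⁴·(3.01×10⁹/1.90×10¹²)² = 44.28 W/m².
For an isothermal sphere T⁴ = (1−a)S/(4σ) = 1.952×10⁸ K⁴.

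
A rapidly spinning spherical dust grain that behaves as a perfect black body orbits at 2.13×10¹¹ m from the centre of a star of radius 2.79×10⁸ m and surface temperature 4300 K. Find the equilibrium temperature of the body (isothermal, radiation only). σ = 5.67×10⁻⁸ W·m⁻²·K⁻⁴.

The star's surface emits σT_*⁴; at distance d the flux is S = σT_*⁴(R_*/d)².
S = 5.67×10⁻⁸·(4300)⁴·(2.79×10⁸/2.13×10¹¹)² = 33.26 W/m².
For an isothermal sphere T⁴ = (1−a)S/(4σ) = 1.466×10⁸ K⁴.

T ≈ 110 K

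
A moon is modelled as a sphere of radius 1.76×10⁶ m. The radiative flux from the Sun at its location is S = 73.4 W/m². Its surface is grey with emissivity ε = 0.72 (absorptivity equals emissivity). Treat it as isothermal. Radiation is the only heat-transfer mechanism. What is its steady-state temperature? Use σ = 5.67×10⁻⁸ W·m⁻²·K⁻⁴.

T ≈ 134 K

At equilibrium, absorbed power = emitted power.
Absorbing cross-section = πr² = 9.731×10¹² m²; emitting surface = 4πr² = 3.893×10¹³ m² (ratio 4).
εS·A_cross = εσ·A_surf·T⁴  ⇒  T⁴ = S/(4σ)   (ε cancels).
T⁴ = 73.4/(4·5.67×10⁻⁸) = 3.236×10⁸ K⁴.
T = (3.236×10⁸)^(1/4).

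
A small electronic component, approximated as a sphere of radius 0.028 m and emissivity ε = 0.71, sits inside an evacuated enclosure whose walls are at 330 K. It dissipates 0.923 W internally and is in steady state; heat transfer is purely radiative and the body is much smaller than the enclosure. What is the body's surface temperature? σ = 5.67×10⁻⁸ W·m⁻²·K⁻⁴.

T ≈ 345 K

For a small grey body in a large enclosure, net radiated power = εσA(T⁴ − T_w⁴).
Steady state: P = εσA(T⁴ − T_w⁴) with A = 4πr² = 0.009852 m².
T⁴ = P/(εσA) + T_w⁴ = 0.923/(0.71·5.67×10⁻⁸·0.009852) + (330)⁴
    = 2.327×10⁹ + 1.186×10¹⁰ = 1.419×10¹⁰ K⁴.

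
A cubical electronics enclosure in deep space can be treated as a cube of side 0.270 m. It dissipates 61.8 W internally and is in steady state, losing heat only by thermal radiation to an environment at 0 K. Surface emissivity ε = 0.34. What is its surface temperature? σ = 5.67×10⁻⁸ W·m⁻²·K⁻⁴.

Steady state: internal power = radiated power, P = εσA T⁴.
Radiating area A = 6L² = 0.4374 m².
T⁴ = P/(εσA) = 61.8/(0.34·5.67×10⁻⁸·0.4374) = 7.329×10⁹ K⁴.
T = (7.329×10⁹)^(1/4).

T ≈ 293 K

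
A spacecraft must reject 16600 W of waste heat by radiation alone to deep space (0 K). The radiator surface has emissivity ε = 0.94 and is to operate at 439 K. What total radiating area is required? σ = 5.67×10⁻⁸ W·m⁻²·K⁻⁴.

A ≈ 8.39 m²

P = εσA T⁴ ⇒ A = P/(εσT⁴).
T⁴ = 3.714×10¹⁰ K⁴.
A = 16600/(0.94 × 5.67×10⁻⁸ × 3.714×10¹⁰).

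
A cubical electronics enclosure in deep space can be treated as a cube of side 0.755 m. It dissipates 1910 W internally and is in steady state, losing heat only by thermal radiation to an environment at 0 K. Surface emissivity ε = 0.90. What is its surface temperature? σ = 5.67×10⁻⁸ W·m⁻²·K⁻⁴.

T ≈ 323 K

Steady state: internal power = radiated power, P = εσA T⁴.
Radiating area A = 6L² = 3.420 m².
T⁴ = P/(εσA) = 1910/(0.90·5.67×10⁻⁸·3.420) = 1.094×10¹⁰ K⁴.
T = (1.094×10¹⁰)^(1/4).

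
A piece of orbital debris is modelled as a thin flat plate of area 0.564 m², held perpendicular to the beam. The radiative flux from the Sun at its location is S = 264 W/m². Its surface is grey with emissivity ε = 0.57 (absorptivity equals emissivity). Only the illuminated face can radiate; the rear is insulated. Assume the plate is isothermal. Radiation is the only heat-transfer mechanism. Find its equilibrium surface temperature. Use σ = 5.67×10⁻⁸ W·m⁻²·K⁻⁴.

T ≈ 261 K

At equilibrium, absorbed power = emitted power.
Absorbing cross-section = A = 0.5640 m²; emitting surface = A = 0.5640 m² (ratio 1).
εS·A_cross = εσ·A_surf·T⁴  ⇒  T⁴ = S/(1σ)   (ε cancels).
T⁴ = 264/(1·5.67×10⁻⁸) = 4.656×10⁹ K⁴.
T = (4.656×10⁹)^(1/4).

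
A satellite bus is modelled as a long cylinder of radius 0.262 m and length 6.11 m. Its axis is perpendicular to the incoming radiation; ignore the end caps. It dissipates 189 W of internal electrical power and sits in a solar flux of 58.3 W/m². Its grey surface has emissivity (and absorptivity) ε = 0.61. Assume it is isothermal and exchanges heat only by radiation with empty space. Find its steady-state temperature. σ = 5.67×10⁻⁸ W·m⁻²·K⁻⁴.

At steady state, absorbed solar power + internal power = radiated power.
Absorbed: α·S·A_cross = 0.61·58.3·3.202 = 113.9 W (cross-section 2rL).
Total input = 113.9 + 189 = 302.9 W.
Radiated: εσ·A_surf·T⁴ with A_surf = 2πrL = 10.06 m².
T⁴ = 302.9/(0.61·5.67×10⁻⁸·10.06) = 8.706×10⁸ K⁴.

T ≈ 172 K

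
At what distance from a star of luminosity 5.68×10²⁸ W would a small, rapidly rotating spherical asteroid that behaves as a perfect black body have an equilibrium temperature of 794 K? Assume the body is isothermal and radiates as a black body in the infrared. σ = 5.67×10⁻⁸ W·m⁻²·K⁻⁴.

For an isothermal black-emitting sphere, (1−a)S·πr² = σ·4πr²·T⁴ ⇒ S = 4σT⁴/(1−a).
S = 4·5.67×10⁻⁸·(794)⁴/1.00 = 90140 W/m².
Flux falls as S = L/(4πd²), so d = √(L/(4πS)) = √(5.68×10²⁸/(4π·90140)).

d ≈ 2.24×10¹¹ m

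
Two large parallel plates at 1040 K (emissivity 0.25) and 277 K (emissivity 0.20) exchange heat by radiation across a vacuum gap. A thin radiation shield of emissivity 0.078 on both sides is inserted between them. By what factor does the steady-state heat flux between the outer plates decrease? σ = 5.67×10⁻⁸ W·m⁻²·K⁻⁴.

Without shield: q₀ = σΔ(T⁴)/(1/ε₁+1/ε₂−1) with denominator 8.000.
With shield the two gaps are in series; the resistances add: (1/ε₁+1/ε_s−1)+(1/ε_s+1/ε₂−1) = 15.82+16.82 = 32.64.
Heat-flux ratio q₀/q = 32.64/8.000.

factor ≈ 4.08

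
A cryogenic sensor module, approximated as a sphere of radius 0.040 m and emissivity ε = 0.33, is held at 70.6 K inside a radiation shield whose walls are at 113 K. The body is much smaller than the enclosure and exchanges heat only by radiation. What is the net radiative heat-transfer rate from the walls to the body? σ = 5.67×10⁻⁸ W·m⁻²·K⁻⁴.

P_net ≈ 0.0520 W

For a small grey body in a large enclosure: P_net = εσA(T_body⁴ − T_wall⁴).
A = 4πr² = 0.02011 m²; T_body⁴ − T_wall⁴ = 2.484×10⁷ − 1.630×10⁸ = -1.382×10⁸ K⁴.
|P_net| = 0.33·5.67×10⁻⁸·0.02011·1.382×10⁸.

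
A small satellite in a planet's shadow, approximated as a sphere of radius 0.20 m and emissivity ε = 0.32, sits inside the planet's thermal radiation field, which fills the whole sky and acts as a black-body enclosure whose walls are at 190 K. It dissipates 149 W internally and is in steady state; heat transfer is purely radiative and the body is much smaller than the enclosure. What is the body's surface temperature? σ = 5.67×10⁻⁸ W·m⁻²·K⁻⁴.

For a small grey body in a large enclosure, net radiated power = εσA(T⁴ − T_w⁴).
Steady state: P = εσA(T⁴ − T_w⁴) with A = 4πr² = 0.5027 m².
T⁴ = P/(εσA) + T_w⁴ = 149/(0.32·5.67×10⁻⁸·0.5027) + (190)⁴
    = 1.634×10¹⁰ + 1.303×10⁹ = 1.764×10¹⁰ K⁴.

T ≈ 364 K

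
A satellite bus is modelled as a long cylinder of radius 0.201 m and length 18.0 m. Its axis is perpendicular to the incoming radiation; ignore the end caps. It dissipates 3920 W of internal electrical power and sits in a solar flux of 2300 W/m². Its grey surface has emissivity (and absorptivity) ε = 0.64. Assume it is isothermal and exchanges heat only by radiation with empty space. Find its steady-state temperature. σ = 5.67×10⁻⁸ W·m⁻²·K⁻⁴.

T ≈ 365 K

At steady state, absorbed solar power + internal power = radiated power.
Absorbed: α·S·A_cross = 0.64·2300·7.236 = 10650 W (cross-section 2rL).
Total input = 10650 + 3920 = 14570 W.
Radiated: εσ·A_surf·T⁴ with A_surf = 2πrL = 22.73 m².
T⁴ = 14570/(0.64·5.67×10⁻⁸·22.73) = 1.766×10¹⁰ K⁴.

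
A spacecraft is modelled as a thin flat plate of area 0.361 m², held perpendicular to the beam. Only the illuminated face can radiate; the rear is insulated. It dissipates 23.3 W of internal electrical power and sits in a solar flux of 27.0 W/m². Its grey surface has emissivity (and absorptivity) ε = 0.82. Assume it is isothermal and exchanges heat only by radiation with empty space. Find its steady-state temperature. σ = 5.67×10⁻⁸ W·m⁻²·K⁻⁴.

At steady state, absorbed solar power + internal power = radiated power.
Absorbed: α·S·A_cross = 0.82·27.0·0.3610 = 7.993 W (cross-section A).
Total input = 7.993 + 23.3 = 31.29 W.
Radiated: εσ·A_surf·T⁴ with A_surf = A = 0.3610 m².
T⁴ = 31.29/(0.82·5.67×10⁻⁸·0.3610) = 1.864×10⁹ K⁴.

T ≈ 208 K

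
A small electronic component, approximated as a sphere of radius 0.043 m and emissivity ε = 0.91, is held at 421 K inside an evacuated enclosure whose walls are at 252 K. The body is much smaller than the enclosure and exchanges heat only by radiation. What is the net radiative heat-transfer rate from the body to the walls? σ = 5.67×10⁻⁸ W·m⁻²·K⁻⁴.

For a small grey body in a large enclosure: P_net = εσA(T_body⁴ − T_wall⁴).
A = 4πr² = 0.02324 m²; T_body⁴ − T_wall⁴ = 3.141×10¹⁰ − 4.033×10⁹ = 2.738×10¹⁰ K⁴.
|P_net| = 0.91·5.67×10⁻⁸·0.02324·2.738×10¹⁰.

P_net ≈ 32.8 W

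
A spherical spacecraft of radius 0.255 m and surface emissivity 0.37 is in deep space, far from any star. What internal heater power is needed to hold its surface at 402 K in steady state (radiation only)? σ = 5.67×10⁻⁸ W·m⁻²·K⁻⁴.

P = εσ·4πr²·T⁴.
4πr² = 0.8171 m²; T⁴ = 2.612×10¹⁰ K⁴.
P = 0.37·5.67×10⁻⁸·0.8171·2.612×10¹⁰.

P ≈ 448 W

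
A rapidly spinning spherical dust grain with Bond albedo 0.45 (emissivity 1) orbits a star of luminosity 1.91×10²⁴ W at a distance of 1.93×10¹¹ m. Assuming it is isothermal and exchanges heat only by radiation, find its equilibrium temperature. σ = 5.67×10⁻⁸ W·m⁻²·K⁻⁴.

T ≈ 56.1 K

First find the stellar flux at distance d: S = L/(4πd²) = 1.91×10²⁴/(4π·(1.93×10¹¹)²) = 4.080 W/m².
For an isothermal sphere, absorbed (1−a)S·πr² = emitted σ·4πr²·T⁴, so T⁴ = (1−a)S/(4σ).
T⁴ = 0.550·4.080/(4·5.67×10⁻⁸) = 9.895×10⁶ K⁴.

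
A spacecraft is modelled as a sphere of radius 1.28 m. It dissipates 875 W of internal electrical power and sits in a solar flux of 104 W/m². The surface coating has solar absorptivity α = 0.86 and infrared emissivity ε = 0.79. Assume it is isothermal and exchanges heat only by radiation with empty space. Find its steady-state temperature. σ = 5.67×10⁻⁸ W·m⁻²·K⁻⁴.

T ≈ 195 K

At steady state, absorbed solar power + internal power = radiated power.
Absorbed: α·S·A_cross = 0.86·104·5.147 = 460.4 W (cross-section πr²).
Total input = 460.4 + 875 = 1335 W.
Radiated: εσ·A_surf·T⁴ with A_surf = 4πr² = 20.59 m².
T⁴ = 1335/(0.79·5.67×10⁻⁸·20.59) = 1.448×10⁹ K⁴.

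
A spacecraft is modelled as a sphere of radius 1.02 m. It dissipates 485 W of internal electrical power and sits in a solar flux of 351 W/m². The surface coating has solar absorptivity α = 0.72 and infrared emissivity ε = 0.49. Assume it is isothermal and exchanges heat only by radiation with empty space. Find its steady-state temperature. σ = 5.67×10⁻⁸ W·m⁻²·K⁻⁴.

At steady state, absorbed solar power + internal power = radiated power.
Absorbed: α·S·A_cross = 0.72·351·3.269 = 826.0 W (cross-section πr²).
Total input = 826.0 + 485 = 1311 W.
Radiated: εσ·A_surf·T⁴ with A_surf = 4πr² = 13.07 m².
T⁴ = 1311/(0.49·5.67×10⁻⁸·13.07) = 3.609×10⁹ K⁴.

T ≈ 245 K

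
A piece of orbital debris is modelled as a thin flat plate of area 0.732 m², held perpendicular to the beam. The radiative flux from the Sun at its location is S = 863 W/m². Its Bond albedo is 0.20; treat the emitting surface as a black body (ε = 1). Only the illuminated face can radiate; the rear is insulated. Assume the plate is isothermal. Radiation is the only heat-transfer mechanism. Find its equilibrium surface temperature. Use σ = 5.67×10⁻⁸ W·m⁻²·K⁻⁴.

At equilibrium, absorbed power = emitted power.
Absorbing cross-section = A = 0.7320 m²; emitting surface = A = 0.7320 m² (ratio 1).
(1−a)S·A_cross = εσ·A_surf·T⁴  ⇒  T⁴ = (1−a)S/(1σ).
T⁴ = 0.800·863/(1·5.67×10⁻⁸) = 1.218×10¹⁰ K⁴.
T = (1.218×10¹⁰)^(1/4).

T ≈ 332 K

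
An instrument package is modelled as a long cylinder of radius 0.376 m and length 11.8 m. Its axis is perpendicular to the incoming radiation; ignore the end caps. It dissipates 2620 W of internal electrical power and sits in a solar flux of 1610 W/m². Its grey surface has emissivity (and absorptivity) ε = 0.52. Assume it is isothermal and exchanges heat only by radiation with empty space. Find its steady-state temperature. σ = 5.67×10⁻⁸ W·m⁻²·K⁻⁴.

At steady state, absorbed solar power + internal power = radiated power.
Absorbed: α·S·A_cross = 0.52·1610·8.874 = 7429 W (cross-section 2rL).
Total input = 7429 + 2620 = 10050 W.
Radiated: εσ·A_surf·T⁴ with A_surf = 2πrL = 27.88 m².
T⁴ = 10050/(0.52·5.67×10⁻⁸·27.88) = 1.223×10¹⁰ K⁴.

T ≈ 333 K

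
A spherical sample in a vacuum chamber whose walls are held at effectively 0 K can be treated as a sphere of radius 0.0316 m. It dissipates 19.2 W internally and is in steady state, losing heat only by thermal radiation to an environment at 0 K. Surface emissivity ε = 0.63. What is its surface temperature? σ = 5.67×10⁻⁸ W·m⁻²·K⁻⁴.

T ≈ 455 K

Steady state: internal power = radiated power, P = εσA T⁴.
Radiating area A = 4πr² = 0.01255 m².
T⁴ = P/(εσA) = 19.2/(0.63·5.67×10⁻⁸·0.01255) = 4.283×10¹⁰ K⁴.
T = (4.283×10¹⁰)^(1/4).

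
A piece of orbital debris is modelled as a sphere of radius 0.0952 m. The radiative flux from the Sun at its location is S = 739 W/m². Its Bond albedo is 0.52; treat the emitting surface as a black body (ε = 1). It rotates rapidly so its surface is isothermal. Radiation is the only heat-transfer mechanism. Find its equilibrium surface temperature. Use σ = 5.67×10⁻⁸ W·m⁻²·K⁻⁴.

At equilibrium, absorbed power = emitted power.
Absorbing cross-section = πr² = 0.02847 m²; emitting surface = 4πr² = 0.1139 m² (ratio 4).
(1−a)S·A_cross = εσ·A_surf·T⁴  ⇒  T⁴ = (1−a)S/(4σ).
T⁴ = 0.480·739/(4·5.67×10⁻⁸) = 1.564×10⁹ K⁴.
T = (1.564×10⁹)^(1/4).

T ≈ 199 K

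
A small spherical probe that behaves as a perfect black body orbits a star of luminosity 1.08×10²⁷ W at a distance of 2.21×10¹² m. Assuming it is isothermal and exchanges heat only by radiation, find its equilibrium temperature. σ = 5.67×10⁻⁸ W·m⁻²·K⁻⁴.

First find the stellar flux at distance d: S = L/(4πd²) = 1.08×10²⁷/(4π·(2.21×10¹²)²) = 17.60 W/m².
For an isothermal sphere, absorbed (1−a)S·πr² = emitted σ·4πr²·T⁴, so T⁴ = (1−a)S/(4σ).
T⁴ = 1.00·17.60/(4·5.67×10⁻⁸) = 7.759×10⁷ K⁴.

T ≈ 93.9 K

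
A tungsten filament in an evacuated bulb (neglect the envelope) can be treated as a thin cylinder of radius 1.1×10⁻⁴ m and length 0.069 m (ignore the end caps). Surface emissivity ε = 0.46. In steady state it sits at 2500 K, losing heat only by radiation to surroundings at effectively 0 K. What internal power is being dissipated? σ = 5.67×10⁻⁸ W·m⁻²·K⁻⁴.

P ≈ 48.6 W

Steady state: P = εσA T⁴.
A = 2πrL = 4.769×10⁻⁵ m²; T⁴ = (2500)⁴ = 3.906×10¹³ K⁴.
P = 0.46 × 5.67×10⁻⁸ × 4.769×10⁻⁵ × 3.906×10¹³.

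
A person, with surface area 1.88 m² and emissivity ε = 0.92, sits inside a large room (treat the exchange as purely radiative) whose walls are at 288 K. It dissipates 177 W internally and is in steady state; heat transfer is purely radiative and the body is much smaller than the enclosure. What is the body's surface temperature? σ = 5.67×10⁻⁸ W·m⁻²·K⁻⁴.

For a small grey body in a large enclosure, net radiated power = εσA(T⁴ − T_w⁴).
Steady state: P = εσA(T⁴ − T_w⁴) with A = 1.88 m².
T⁴ = P/(εσA) + T_w⁴ = 177/(0.92·5.67×10⁻⁸·1.880) + (288)⁴
    = 1.805×10⁹ + 6.880×10⁹ = 8.685×10⁹ K⁴.

T ≈ 305 K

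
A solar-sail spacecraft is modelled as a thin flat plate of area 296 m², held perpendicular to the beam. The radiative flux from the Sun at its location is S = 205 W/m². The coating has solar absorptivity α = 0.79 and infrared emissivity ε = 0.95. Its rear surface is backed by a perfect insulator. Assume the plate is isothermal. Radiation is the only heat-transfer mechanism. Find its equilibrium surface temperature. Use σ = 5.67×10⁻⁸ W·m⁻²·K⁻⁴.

T ≈ 234 K

At equilibrium, absorbed power = emitted power.
Absorbing cross-section = A = 296.0 m²; emitting surface = A = 296.0 m² (ratio 1).
αS·A_cross = εσ·A_surf·T⁴  ⇒  T⁴ = αS/(ε·1σ).
T⁴ = 0.790·205/(0.95·1·5.67×10⁻⁸) = 3.007×10⁹ K⁴.
T = (3.007×10⁹)^(1/4).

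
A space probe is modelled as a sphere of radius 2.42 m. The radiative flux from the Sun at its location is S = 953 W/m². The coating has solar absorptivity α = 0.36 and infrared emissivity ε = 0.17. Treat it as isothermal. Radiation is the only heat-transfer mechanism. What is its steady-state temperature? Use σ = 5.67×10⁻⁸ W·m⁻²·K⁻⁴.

T ≈ 307 K

At equilibrium, absorbed power = emitted power.
Absorbing cross-section = πr² = 18.40 m²; emitting surface = 4πr² = 73.59 m² (ratio 4).
αS·A_cross = εσ·A_surf·T⁴  ⇒  T⁴ = αS/(ε·4σ).
T⁴ = 0.360·953/(0.17·4·5.67×10⁻⁸) = 8.898×10⁹ K⁴.
T = (8.898×10⁹)^(1/4).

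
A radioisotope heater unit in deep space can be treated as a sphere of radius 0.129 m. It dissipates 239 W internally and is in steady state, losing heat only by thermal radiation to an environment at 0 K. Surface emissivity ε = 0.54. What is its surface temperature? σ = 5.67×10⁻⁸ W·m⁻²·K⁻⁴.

T ≈ 440 K

Steady state: internal power = radiated power, P = εσA T⁴.
Radiating area A = 4πr² = 0.2091 m².
T⁴ = P/(εσA) = 239/(0.54·5.67×10⁻⁸·0.2091) = 3.733×10¹⁰ K⁴.
T = (3.733×10¹⁰)^(1/4).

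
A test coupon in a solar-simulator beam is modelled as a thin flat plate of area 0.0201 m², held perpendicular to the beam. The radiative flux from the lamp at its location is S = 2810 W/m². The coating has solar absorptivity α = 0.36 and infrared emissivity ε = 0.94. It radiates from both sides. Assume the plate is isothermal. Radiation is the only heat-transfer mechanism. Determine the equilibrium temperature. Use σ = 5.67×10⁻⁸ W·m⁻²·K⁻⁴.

T ≈ 312 K

At equilibrium, absorbed power = emitted power.
Absorbing cross-section = A = 0.02010 m²; emitting surface = 2A = 0.04020 m² (ratio 2).
αS·A_cross = εσ·A_surf·T⁴  ⇒  T⁴ = αS/(ε·2σ).
T⁴ = 0.360·2810/(0.94·2·5.67×10⁻⁸) = 9.490×10⁹ K⁴.
T = (9.490×10⁹)^(1/4).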